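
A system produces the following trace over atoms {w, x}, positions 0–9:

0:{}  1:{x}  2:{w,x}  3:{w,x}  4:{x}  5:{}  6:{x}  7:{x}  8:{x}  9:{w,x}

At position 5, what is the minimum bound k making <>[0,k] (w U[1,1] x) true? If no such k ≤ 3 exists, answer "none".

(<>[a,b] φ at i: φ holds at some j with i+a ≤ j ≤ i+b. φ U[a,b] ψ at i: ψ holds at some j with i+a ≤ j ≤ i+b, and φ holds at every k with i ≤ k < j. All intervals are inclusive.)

Scan j = 5,6,… for (w U[1,1] x):
  j=5: fails
  j=6: fails
  j=7: fails
  j=8: fails
No j in [5,8] satisfies it → none.

none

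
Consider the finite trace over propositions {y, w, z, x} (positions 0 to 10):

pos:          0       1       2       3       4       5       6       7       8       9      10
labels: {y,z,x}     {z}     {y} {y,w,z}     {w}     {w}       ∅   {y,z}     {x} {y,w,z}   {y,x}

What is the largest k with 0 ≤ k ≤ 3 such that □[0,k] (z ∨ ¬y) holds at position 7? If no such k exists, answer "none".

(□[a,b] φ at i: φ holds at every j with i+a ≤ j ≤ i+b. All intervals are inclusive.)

2

(z ∨ ¬y) must hold from j=7 onward; find where it first fails.
  j=7: holds
  j=8: holds
  j=9: holds
  j=10: fails
Holds on [7,9], so largest k = 2.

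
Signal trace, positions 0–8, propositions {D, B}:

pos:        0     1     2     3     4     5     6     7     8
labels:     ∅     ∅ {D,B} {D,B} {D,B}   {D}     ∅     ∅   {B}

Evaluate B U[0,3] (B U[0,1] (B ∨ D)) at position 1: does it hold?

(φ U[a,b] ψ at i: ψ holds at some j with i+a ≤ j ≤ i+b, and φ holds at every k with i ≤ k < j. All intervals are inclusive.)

Need some j in [1,4] with (B U[0,1] (B ∨ D)), and B at every k in [1,j-1].
  j=1: (B U[0,1] (B ∨ D)) — fails.
  j=2: (B U[0,1] (B ∨ D)) holds, but B fails at k=1 → not this j.
  j=3: (B U[0,1] (B ∨ D)) holds, but B fails at k=1 → not this j.
  j=4: (B U[0,1] (B ∨ D)) holds, but B fails at k=1 → not this j.
No j in the window works → until fails.

False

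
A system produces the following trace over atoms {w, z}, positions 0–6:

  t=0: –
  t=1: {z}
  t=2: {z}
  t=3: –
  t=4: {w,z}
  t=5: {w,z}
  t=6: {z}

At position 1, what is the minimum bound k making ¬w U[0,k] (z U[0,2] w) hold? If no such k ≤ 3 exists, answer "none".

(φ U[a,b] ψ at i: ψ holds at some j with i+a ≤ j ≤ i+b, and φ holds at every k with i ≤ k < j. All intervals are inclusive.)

3

Need earliest j ≥ 1 with (z U[0,2] w), and ¬w at every k in [1,j-1].
  j=1: rhs fails.
  j=2: rhs fails.
  j=3: rhs fails.
  j=4: rhs holds; lhs holds on [1,3]. k = 3.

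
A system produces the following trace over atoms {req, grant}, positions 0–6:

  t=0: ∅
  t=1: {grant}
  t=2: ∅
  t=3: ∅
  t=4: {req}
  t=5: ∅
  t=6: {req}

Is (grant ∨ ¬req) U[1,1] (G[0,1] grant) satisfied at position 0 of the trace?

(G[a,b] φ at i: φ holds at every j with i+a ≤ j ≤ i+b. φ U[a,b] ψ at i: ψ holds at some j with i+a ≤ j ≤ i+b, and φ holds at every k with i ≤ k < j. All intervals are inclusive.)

Need some j in [1,1] with G[0,1] grant, and (grant ∨ ¬req) at every k in [0,j-1].
  j=1: G[0,1] grant — fails at 2.
No j in the window works → until fails.

No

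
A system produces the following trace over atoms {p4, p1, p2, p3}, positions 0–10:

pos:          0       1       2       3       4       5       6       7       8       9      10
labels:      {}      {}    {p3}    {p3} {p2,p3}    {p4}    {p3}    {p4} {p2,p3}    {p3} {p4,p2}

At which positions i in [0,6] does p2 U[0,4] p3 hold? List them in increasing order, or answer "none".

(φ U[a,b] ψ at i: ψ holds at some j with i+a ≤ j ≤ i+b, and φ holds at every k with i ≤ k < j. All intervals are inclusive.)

2, 3, 4, 6

Evaluate at each i in [0,6]:
  i=0: ✗ (lhs fails at k=0 before rhs at j=2)
  i=1: ✗ (lhs fails at k=1 before rhs at j=2)
  i=2: ✓ (rhs at j=2)
  i=3: ✓ (rhs at j=3)
  i=4: ✓ (rhs at j=4)
  i=5: ✗ (lhs fails at k=5 before rhs at j=6)
  i=6: ✓ (rhs at j=6)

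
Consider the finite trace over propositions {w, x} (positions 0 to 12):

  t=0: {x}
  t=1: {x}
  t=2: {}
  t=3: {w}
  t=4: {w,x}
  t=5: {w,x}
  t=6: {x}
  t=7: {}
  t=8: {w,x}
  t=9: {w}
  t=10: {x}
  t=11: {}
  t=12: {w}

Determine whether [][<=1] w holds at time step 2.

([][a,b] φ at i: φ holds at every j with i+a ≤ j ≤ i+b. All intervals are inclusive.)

Check w at every j in [2,3]:
  j=2: false
  j=3: true
Fails at j=2 → formula fails.

Does not hold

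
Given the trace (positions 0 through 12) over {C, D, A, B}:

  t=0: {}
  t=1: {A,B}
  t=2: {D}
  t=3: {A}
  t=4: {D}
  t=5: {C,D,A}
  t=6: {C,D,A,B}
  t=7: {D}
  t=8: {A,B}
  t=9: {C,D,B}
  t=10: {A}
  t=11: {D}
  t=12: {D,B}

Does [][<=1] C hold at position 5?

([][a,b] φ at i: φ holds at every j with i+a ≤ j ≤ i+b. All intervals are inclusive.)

Check C at every j in [5,6]:
  j=5: true
  j=6: true
All positions satisfy it → formula holds.

True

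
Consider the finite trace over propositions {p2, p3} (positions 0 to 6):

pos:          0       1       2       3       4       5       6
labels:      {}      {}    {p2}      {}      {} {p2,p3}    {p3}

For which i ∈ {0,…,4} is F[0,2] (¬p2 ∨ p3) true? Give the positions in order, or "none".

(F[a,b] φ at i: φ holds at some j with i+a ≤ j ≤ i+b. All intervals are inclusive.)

Evaluate at each i in [0,4]:
  i=0: ✓ (witness j=0)
  i=1: ✓ (witness j=1)
  i=2: ✓ (witness j=3)
  i=3: ✓ (witness j=3)
  i=4: ✓ (witness j=4)

0, 1, 2, 3, 4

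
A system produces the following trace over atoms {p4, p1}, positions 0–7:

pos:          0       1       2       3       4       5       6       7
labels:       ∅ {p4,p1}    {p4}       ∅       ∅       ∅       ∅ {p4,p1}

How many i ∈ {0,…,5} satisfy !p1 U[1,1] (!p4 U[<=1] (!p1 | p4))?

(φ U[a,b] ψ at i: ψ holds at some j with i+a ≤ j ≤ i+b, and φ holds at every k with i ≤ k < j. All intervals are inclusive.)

5

Evaluate at each i in [0,5]:
  i=0: ✓ (rhs at j=1; lhs holds on [0,0])
  i=1: ✗ (lhs fails at k=1 before rhs at j=2)
  i=2: ✓ (rhs at j=3; lhs holds on [2,2])
  i=3: ✓ (rhs at j=4; lhs holds on [3,3])
  i=4: ✓ (rhs at j=5; lhs holds on [4,4])
  i=5: ✓ (rhs at j=6; lhs holds on [5,5])
Positions where it holds: {0, 2, 3, 4, 5} → 5.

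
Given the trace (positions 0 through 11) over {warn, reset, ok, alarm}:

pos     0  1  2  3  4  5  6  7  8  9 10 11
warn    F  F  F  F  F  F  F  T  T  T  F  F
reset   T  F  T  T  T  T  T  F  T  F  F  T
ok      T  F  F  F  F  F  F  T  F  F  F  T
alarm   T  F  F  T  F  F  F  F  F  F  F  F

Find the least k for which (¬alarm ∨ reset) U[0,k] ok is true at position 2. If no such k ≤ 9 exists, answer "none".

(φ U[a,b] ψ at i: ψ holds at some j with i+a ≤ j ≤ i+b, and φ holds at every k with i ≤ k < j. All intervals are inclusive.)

Need earliest j ≥ 2 with ok, and (¬alarm ∨ reset) at every k in [2,j-1].
  j=2: rhs fails.
  j=3: rhs fails.
  j=4: rhs fails.
  j=5: rhs fails.
  j=6: rhs fails.
  j=7: rhs holds; lhs holds on [2,6]. k = 5.

5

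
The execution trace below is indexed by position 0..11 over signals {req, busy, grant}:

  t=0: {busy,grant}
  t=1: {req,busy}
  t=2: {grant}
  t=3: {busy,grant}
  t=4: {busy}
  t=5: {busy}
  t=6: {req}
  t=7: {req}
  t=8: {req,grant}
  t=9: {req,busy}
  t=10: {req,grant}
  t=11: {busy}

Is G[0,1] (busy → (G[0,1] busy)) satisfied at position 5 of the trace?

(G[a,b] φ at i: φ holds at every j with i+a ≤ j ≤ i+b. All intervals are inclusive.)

Does not hold

Check (busy → (G[0,1] busy)) at every j in [5,6]:
  j=5: antecedent true; consequent fails at 6 → ✗
  j=6: antecedent false → ✓
Fails at j=5 → formula fails.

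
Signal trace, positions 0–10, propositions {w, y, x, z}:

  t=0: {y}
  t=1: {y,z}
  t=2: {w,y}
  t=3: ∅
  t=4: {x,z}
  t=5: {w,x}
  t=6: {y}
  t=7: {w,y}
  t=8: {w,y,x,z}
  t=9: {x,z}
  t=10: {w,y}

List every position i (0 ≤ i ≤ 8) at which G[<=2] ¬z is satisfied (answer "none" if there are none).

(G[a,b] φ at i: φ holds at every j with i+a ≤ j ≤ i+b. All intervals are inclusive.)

5

Evaluate at each i in [0,8]:
  i=0: ✗ (fails at j=1)
  i=1: ✗ (fails at j=1)
  i=2: ✗ (fails at j=4)
  i=3: ✗ (fails at j=4)
  i=4: ✗ (fails at j=4)
  i=5: ✓ (all of [5,7])
  i=6: ✗ (fails at j=8)
  i=7: ✗ (fails at j=8)
  i=8: ✗ (fails at j=8)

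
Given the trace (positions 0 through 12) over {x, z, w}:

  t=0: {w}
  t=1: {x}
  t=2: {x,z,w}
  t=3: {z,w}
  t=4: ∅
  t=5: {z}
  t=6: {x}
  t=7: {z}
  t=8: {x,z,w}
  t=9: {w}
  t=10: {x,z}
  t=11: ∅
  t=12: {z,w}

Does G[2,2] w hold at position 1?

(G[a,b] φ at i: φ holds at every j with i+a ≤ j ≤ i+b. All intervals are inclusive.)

Yes

Check w at every j in [3,3]:
  j=3: true
All positions satisfy it → formula holds.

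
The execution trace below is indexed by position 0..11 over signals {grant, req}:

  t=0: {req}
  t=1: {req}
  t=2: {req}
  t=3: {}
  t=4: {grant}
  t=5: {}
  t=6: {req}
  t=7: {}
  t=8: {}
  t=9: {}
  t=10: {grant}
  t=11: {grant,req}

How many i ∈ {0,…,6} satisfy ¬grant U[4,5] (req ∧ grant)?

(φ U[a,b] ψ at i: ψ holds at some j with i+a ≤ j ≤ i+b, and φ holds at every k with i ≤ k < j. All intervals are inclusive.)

0

Evaluate at each i in [0,6]:
  i=0: ✗ (no rhs in [4,5])
  i=1: ✗ (no rhs in [5,6])
  i=2: ✗ (no rhs in [6,7])
  i=3: ✗ (no rhs in [7,8])
  i=4: ✗ (no rhs in [8,9])
  i=5: ✗ (no rhs in [9,10])
  i=6: ✗ (lhs fails at k=10 before rhs at j=11)
Positions where it holds: {} → 0.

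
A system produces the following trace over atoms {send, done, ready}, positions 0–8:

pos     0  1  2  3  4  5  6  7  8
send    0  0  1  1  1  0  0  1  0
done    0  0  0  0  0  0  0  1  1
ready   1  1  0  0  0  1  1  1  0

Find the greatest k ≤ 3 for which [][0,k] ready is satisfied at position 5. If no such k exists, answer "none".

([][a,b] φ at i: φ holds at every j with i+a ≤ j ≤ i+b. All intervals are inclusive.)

ready must hold from j=5 onward; find where it first fails.
  j=5: holds
  j=6: holds
  j=7: holds
  j=8: fails
Holds on [5,7], so largest k = 2.

2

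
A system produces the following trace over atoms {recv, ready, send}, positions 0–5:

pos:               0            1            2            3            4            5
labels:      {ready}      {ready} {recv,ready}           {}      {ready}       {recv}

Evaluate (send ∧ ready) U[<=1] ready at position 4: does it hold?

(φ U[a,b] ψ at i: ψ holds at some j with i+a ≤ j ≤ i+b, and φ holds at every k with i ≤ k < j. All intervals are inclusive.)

Need some j in [4,5] with ready, and (send ∧ ready) at every k in [4,j-1].
  j=4: ready holds; no prefix to check → satisfied.

Yes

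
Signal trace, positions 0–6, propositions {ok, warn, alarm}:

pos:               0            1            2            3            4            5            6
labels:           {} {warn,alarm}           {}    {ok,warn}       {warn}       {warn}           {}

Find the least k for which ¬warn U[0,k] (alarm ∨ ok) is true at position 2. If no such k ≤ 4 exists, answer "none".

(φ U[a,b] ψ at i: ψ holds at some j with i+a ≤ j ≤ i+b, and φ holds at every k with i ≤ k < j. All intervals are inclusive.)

1

Need earliest j ≥ 2 with (alarm ∨ ok), and ¬warn at every k in [2,j-1].
  j=2: rhs fails.
  j=3: rhs holds; lhs holds on [2,2]. k = 1.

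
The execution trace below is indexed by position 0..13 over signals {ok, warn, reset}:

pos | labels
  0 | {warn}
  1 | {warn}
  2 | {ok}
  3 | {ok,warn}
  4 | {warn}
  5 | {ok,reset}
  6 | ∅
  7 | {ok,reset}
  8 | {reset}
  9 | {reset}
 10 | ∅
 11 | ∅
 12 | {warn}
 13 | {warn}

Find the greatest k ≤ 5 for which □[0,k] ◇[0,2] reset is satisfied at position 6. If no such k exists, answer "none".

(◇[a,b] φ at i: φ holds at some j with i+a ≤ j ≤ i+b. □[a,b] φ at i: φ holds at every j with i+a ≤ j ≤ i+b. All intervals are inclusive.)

3

◇[0,2] reset must hold from j=6 onward; find where it first fails.
  j=6: holds
  j=7: holds
  j=8: holds
  j=9: holds
  j=10: fails
Holds on [6,9], so largest k = 3.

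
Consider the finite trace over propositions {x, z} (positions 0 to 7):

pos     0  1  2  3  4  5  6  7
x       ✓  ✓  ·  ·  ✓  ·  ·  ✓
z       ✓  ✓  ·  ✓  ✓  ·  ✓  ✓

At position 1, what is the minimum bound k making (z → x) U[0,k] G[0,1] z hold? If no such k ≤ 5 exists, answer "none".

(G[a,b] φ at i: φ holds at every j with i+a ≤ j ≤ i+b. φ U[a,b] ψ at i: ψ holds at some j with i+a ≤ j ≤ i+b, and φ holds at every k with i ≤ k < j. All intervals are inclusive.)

Need earliest j ≥ 1 with G[0,1] z, and (z → x) at every k in [1,j-1].
  j=1: rhs fails.
  j=2: rhs fails.
  j=3: rhs holds; lhs holds on [1,2]. k = 2.

2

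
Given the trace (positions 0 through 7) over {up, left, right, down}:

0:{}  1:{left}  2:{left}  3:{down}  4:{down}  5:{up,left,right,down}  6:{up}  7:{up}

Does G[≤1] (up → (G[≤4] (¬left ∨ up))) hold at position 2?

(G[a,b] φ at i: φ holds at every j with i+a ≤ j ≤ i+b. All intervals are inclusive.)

True

Check (up → (G[≤4] (¬left ∨ up))) at every j in [2,3]:
  j=2: antecedent false → ✓
  j=3: antecedent false → ✓
All positions satisfy it → formula holds.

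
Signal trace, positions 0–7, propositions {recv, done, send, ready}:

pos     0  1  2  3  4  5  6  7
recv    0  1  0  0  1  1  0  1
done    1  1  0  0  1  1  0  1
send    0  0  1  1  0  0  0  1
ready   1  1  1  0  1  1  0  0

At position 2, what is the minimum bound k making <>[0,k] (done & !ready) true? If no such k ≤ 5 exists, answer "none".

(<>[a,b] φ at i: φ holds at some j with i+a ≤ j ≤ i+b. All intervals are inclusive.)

5

Scan j = 2,3,… for (done & !ready):
  j=2: fails
  j=3: fails
  j=4: fails
  j=5: fails
  j=6: fails
  j=7: holds
First hit at j=7, so smallest k = 7-2 = 5.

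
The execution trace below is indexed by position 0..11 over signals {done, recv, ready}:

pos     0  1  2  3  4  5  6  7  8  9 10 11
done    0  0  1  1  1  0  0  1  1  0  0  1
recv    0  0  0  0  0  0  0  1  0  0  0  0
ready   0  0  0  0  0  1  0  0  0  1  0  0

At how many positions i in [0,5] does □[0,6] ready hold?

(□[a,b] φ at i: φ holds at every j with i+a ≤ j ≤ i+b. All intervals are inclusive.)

0

Evaluate at each i in [0,5]:
  i=0: ✗ (fails at j=0)
  i=1: ✗ (fails at j=1)
  i=2: ✗ (fails at j=2)
  i=3: ✗ (fails at j=3)
  i=4: ✗ (fails at j=4)
  i=5: ✗ (fails at j=6)
Positions where it holds: {} → 0.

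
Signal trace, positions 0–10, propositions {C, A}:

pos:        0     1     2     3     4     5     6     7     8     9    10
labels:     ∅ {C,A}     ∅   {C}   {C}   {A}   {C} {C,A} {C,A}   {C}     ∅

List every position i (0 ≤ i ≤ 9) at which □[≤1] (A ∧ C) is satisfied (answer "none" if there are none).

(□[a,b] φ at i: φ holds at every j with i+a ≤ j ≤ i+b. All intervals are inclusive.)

Evaluate at each i in [0,9]:
  i=0: ✗ (fails at j=0)
  i=1: ✗ (fails at j=2)
  i=2: ✗ (fails at j=2)
  i=3: ✗ (fails at j=3)
  i=4: ✗ (fails at j=4)
  i=5: ✗ (fails at j=5)
  i=6: ✗ (fails at j=6)
  i=7: ✓ (all of [7,8])
  i=8: ✗ (fails at j=9)
  i=9: ✗ (fails at j=9)

7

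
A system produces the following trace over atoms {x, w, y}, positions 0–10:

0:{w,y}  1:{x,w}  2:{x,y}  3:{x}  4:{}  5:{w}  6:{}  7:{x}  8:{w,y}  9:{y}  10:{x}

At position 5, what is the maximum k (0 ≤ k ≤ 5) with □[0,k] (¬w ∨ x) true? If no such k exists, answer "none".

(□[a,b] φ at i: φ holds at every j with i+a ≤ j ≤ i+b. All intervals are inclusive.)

none

(¬w ∨ x) must hold from j=5 onward; find where it first fails.
  j=5: fails → no k works.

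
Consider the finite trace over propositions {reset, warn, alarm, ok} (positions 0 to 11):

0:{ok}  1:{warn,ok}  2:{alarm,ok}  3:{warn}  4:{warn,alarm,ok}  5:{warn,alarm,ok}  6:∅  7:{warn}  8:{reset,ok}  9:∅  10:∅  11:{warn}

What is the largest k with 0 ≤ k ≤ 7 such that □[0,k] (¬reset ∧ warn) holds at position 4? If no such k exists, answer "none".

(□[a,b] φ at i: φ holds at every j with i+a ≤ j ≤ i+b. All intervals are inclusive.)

(¬reset ∧ warn) must hold from j=4 onward; find where it first fails.
  j=4: holds
  j=5: holds
  j=6: fails
Holds on [4,5], so largest k = 1.

1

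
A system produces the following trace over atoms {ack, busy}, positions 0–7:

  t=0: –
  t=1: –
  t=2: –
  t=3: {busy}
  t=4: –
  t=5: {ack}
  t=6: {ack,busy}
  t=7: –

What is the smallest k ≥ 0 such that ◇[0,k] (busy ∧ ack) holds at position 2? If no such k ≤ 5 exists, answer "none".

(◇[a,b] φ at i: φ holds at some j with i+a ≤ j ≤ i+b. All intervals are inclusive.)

4

Scan j = 2,3,… for (busy ∧ ack):
  j=2: fails
  j=3: fails
  j=4: fails
  j=5: fails
  j=6: holds
First hit at j=6, so smallest k = 6-2 = 4.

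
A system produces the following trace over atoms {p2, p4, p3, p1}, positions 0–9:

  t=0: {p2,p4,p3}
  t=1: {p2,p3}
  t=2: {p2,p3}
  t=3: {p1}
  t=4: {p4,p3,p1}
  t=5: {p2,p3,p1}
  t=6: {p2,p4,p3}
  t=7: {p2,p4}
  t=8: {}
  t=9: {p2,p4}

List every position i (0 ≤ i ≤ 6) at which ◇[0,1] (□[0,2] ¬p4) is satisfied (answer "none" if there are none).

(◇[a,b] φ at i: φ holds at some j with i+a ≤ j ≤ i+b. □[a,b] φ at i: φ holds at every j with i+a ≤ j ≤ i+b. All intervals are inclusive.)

0, 1

Evaluate at each i in [0,6]:
  i=0: ✓ (witness j=1)
  i=1: ✓ (witness j=1)
  i=2: ✗ (none in [2,3])
  i=3: ✗ (none in [3,4])
  i=4: ✗ (none in [4,5])
  i=5: ✗ (none in [5,6])
  i=6: ✗ (none in [6,7])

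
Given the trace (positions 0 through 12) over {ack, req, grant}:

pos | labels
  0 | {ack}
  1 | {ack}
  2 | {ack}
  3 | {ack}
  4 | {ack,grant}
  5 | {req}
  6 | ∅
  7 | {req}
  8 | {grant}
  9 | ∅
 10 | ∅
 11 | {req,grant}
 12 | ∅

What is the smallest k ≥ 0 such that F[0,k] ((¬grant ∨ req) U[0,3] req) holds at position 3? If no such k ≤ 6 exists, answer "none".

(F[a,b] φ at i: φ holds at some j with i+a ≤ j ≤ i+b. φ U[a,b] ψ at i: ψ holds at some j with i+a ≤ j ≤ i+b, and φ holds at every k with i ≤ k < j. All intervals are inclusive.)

2

Scan j = 3,4,… for ((¬grant ∨ req) U[0,3] req):
  j=3: fails
  j=4: fails
  j=5: holds
First hit at j=5, so smallest k = 5-3 = 2.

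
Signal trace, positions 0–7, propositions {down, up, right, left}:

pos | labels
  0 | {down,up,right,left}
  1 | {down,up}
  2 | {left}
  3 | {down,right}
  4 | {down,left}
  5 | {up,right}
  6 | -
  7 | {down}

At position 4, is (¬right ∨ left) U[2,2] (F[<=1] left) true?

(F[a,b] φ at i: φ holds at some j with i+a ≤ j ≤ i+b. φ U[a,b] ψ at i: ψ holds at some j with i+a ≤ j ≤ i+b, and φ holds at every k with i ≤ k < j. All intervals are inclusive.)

Need some j in [6,6] with F[<=1] left, and (¬right ∨ left) at every k in [4,j-1].
  j=6: F[<=1] left — fails (none in [6,7]).
No j in the window works → until fails.

False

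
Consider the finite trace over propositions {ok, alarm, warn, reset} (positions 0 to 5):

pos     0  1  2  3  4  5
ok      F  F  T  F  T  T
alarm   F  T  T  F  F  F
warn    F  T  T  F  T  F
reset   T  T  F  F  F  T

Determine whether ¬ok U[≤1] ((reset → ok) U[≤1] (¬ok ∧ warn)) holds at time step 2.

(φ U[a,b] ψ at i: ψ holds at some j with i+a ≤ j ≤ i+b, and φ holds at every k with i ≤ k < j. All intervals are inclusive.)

False

Need some j in [2,3] with ((reset → ok) U[≤1] (¬ok ∧ warn)), and ¬ok at every k in [2,j-1].
  j=2: ((reset → ok) U[≤1] (¬ok ∧ warn)) — fails.
  j=3: ((reset → ok) U[≤1] (¬ok ∧ warn)) — fails.
No j in the window works → until fails.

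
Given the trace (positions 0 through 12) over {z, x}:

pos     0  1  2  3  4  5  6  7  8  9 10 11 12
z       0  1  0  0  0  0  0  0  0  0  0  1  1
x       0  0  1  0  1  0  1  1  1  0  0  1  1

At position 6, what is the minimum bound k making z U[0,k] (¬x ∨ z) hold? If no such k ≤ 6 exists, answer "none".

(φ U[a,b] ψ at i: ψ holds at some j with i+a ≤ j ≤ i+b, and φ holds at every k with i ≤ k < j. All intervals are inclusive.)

Need earliest j ≥ 6 with (¬x ∨ z), and z at every k in [6,j-1].
  j=6: rhs fails.
  j=7: rhs fails.
  j=8: rhs fails.
  j=9: rhs holds but lhs fails at k=6.
  j=10: rhs holds but lhs fails at k=6.
  j=11: rhs holds but lhs fails at k=6.
  j=12: rhs holds but lhs fails at k=6.
No witness within the range → none.

none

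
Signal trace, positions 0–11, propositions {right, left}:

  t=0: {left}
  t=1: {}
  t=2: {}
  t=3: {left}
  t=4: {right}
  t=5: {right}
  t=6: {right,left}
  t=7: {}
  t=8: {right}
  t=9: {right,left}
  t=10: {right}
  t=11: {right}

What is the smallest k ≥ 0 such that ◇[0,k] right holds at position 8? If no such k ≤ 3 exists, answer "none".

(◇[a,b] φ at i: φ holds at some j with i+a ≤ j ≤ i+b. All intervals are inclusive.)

0

Scan j = 8,9,… for right:
  j=8: holds
First hit at j=8, so smallest k = 8-8 = 0.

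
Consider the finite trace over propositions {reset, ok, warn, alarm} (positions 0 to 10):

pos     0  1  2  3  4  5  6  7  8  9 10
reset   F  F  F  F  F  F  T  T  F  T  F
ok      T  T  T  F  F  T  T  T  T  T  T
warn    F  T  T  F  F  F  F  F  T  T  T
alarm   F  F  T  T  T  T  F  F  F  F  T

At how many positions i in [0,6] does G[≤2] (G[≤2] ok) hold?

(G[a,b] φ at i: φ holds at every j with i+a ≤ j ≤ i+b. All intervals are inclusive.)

2

Evaluate at each i in [0,6]:
  i=0: ✗ (fails at j=1)
  i=1: ✗ (fails at j=1)
  i=2: ✗ (fails at j=2)
  i=3: ✗ (fails at j=3)
  i=4: ✗ (fails at j=4)
  i=5: ✓ (all of [5,7])
  i=6: ✓ (all of [6,8])
Positions where it holds: {5, 6} → 2.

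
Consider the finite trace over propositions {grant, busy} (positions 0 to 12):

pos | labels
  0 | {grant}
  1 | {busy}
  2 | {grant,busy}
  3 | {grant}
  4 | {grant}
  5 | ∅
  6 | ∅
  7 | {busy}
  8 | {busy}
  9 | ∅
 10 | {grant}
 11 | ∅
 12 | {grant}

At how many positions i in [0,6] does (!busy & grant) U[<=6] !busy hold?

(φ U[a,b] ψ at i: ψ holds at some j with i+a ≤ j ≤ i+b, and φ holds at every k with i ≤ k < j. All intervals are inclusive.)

Evaluate at each i in [0,6]:
  i=0: ✓ (rhs at j=0)
  i=1: ✗ (lhs fails at k=1 before rhs at j=3)
  i=2: ✗ (lhs fails at k=2 before rhs at j=3)
  i=3: ✓ (rhs at j=3)
  i=4: ✓ (rhs at j=4)
  i=5: ✓ (rhs at j=5)
  i=6: ✓ (rhs at j=6)
Positions where it holds: {0, 3, 4, 5, 6} → 5.

5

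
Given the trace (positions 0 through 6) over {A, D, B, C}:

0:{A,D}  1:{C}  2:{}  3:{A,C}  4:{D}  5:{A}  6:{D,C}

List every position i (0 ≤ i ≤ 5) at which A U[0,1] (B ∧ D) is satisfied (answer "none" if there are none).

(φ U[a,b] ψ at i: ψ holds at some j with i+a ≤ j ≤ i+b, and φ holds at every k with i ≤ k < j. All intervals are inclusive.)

Evaluate at each i in [0,5]:
  i=0: ✗ (no rhs in [0,1])
  i=1: ✗ (no rhs in [1,2])
  i=2: ✗ (no rhs in [2,3])
  i=3: ✗ (no rhs in [3,4])
  i=4: ✗ (no rhs in [4,5])
  i=5: ✗ (no rhs in [5,6])

none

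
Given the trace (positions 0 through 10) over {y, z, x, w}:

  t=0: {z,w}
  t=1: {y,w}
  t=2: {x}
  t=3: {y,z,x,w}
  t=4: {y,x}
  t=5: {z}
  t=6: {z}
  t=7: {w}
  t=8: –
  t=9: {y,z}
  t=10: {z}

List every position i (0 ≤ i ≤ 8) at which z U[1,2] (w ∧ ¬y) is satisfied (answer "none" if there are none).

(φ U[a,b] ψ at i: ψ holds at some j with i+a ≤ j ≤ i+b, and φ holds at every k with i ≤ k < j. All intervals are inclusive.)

5, 6

Evaluate at each i in [0,8]:
  i=0: ✗ (no rhs in [1,2])
  i=1: ✗ (no rhs in [2,3])
  i=2: ✗ (no rhs in [3,4])
  i=3: ✗ (no rhs in [4,5])
  i=4: ✗ (no rhs in [5,6])
  i=5: ✓ (rhs at j=7; lhs holds on [5,6])
  i=6: ✓ (rhs at j=7; lhs holds on [6,6])
  i=7: ✗ (no rhs in [8,9])
  i=8: ✗ (no rhs in [9,10])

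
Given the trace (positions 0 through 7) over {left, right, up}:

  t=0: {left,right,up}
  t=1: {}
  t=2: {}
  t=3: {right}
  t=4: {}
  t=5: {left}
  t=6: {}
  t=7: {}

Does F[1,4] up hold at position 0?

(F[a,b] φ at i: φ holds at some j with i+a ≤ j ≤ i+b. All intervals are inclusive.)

Check up at each j in [1,4]:
  j=1: false
  j=2: false
  j=3: false
  j=4: false
No position in the window satisfies it → formula fails.

Does not hold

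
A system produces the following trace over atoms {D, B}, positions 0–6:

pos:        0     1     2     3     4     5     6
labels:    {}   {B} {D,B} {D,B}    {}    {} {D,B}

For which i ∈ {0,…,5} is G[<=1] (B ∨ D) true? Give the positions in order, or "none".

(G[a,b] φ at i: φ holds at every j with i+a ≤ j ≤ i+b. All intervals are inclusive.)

Evaluate at each i in [0,5]:
  i=0: ✗ (fails at j=0)
  i=1: ✓ (all of [1,2])
  i=2: ✓ (all of [2,3])
  i=3: ✗ (fails at j=4)
  i=4: ✗ (fails at j=4)
  i=5: ✗ (fails at j=5)

1, 2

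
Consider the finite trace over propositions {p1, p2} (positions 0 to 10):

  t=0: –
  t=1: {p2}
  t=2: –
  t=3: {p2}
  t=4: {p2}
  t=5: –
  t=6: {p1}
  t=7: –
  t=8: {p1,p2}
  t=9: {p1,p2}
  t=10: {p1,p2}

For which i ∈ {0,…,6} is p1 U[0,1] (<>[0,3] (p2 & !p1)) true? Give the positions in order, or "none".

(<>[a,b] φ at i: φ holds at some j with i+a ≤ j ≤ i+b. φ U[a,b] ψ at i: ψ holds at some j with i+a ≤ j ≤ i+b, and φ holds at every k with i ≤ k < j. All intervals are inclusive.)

0, 1, 2, 3, 4

Evaluate at each i in [0,6]:
  i=0: ✓ (rhs at j=0)
  i=1: ✓ (rhs at j=1)
  i=2: ✓ (rhs at j=2)
  i=3: ✓ (rhs at j=3)
  i=4: ✓ (rhs at j=4)
  i=5: ✗ (no rhs in [5,6])
  i=6: ✗ (no rhs in [6,7])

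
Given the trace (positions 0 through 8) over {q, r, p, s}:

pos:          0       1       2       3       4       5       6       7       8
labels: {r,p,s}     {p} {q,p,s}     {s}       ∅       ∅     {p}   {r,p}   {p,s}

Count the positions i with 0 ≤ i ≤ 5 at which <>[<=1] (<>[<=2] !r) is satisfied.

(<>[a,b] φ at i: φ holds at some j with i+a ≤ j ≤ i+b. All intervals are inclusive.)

Evaluate at each i in [0,5]:
  i=0: ✓ (witness j=0)
  i=1: ✓ (witness j=1)
  i=2: ✓ (witness j=2)
  i=3: ✓ (witness j=3)
  i=4: ✓ (witness j=4)
  i=5: ✓ (witness j=5)
Positions where it holds: {0, 1, 2, 3, 4, 5} → 6.

6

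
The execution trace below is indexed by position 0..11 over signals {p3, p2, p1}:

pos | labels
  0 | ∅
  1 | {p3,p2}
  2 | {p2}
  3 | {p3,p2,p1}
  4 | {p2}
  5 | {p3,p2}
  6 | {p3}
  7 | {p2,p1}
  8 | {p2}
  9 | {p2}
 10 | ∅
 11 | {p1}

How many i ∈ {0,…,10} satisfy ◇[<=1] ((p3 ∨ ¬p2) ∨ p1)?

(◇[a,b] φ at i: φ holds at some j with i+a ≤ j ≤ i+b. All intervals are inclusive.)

10

Evaluate at each i in [0,10]:
  i=0: ✓ (witness j=0)
  i=1: ✓ (witness j=1)
  i=2: ✓ (witness j=3)
  i=3: ✓ (witness j=3)
  i=4: ✓ (witness j=5)
  i=5: ✓ (witness j=5)
  i=6: ✓ (witness j=6)
  i=7: ✓ (witness j=7)
  i=8: ✗ (none in [8,9])
  i=9: ✓ (witness j=10)
  i=10: ✓ (witness j=10)
Positions where it holds: {0, 1, 2, 3, 4, 5, 6, 7, 9, 10} → 10.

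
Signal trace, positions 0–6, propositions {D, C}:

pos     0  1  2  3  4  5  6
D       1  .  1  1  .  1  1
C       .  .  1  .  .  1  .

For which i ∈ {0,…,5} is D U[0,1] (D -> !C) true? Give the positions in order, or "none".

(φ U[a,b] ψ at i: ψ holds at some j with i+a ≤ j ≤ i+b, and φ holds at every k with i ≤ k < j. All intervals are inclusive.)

0, 1, 2, 3, 4, 5

Evaluate at each i in [0,5]:
  i=0: ✓ (rhs at j=0)
  i=1: ✓ (rhs at j=1)
  i=2: ✓ (rhs at j=3; lhs holds on [2,2])
  i=3: ✓ (rhs at j=3)
  i=4: ✓ (rhs at j=4)
  i=5: ✓ (rhs at j=6; lhs holds on [5,5])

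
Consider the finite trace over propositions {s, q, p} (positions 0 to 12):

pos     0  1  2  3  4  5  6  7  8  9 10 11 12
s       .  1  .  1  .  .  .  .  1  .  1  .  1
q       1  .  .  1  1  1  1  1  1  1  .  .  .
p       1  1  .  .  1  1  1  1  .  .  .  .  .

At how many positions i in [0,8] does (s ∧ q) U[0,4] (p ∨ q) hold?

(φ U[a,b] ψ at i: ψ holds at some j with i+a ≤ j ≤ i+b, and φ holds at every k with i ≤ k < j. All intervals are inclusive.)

Evaluate at each i in [0,8]:
  i=0: ✓ (rhs at j=0)
  i=1: ✓ (rhs at j=1)
  i=2: ✗ (lhs fails at k=2 before rhs at j=3)
  i=3: ✓ (rhs at j=3)
  i=4: ✓ (rhs at j=4)
  i=5: ✓ (rhs at j=5)
  i=6: ✓ (rhs at j=6)
  i=7: ✓ (rhs at j=7)
  i=8: ✓ (rhs at j=8)
Positions where it holds: {0, 1, 3, 4, 5, 6, 7, 8} → 8.

8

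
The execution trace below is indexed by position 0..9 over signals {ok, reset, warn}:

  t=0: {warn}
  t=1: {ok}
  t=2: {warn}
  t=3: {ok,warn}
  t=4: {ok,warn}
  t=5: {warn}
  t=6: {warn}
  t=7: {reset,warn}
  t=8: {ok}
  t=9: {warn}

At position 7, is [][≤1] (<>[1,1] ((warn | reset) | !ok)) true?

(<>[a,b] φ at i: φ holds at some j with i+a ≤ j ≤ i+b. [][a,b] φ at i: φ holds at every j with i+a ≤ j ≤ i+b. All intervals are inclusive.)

No

Check <>[1,1] ((warn | reset) | !ok) at every j in [7,8]:
  j=7: fails (none in [8,8])
  j=8: holds (witness at 9)
Fails at j=7 → formula fails.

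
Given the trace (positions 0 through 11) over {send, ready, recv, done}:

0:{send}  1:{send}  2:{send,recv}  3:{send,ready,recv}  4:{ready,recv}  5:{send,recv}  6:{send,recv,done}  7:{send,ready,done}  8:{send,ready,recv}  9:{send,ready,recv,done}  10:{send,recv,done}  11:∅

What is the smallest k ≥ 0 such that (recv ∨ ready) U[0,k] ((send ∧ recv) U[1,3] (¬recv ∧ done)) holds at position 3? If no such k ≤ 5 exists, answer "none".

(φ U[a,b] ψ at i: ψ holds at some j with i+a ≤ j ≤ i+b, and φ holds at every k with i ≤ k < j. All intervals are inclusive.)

2

Need earliest j ≥ 3 with ((send ∧ recv) U[1,3] (¬recv ∧ done)), and (recv ∨ ready) at every k in [3,j-1].
  j=3: rhs fails.
  j=4: rhs fails.
  j=5: rhs holds; lhs holds on [3,4]. k = 2.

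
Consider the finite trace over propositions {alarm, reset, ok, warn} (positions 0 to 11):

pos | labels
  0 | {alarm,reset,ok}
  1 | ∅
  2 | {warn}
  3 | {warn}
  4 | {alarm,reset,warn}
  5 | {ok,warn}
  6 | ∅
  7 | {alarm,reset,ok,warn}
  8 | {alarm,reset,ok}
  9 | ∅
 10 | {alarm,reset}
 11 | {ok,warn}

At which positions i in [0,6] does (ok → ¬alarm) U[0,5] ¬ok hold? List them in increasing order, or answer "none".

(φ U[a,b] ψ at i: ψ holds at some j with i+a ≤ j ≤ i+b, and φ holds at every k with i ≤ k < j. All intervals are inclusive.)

1, 2, 3, 4, 5, 6

Evaluate at each i in [0,6]:
  i=0: ✗ (lhs fails at k=0 before rhs at j=1)
  i=1: ✓ (rhs at j=1)
  i=2: ✓ (rhs at j=2)
  i=3: ✓ (rhs at j=3)
  i=4: ✓ (rhs at j=4)
  i=5: ✓ (rhs at j=6; lhs holds on [5,5])
  i=6: ✓ (rhs at j=6)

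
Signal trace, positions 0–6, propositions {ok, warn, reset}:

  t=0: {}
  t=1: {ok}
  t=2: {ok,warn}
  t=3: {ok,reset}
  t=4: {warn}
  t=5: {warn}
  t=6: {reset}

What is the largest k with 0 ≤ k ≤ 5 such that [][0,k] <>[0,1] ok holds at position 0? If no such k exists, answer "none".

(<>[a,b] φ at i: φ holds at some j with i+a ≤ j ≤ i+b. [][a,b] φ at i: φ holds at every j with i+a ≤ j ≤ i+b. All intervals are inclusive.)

3

<>[0,1] ok must hold from j=0 onward; find where it first fails.
  j=0: holds
  j=1: holds
  j=2: holds
  j=3: holds
  j=4: fails
Holds on [0,3], so largest k = 3.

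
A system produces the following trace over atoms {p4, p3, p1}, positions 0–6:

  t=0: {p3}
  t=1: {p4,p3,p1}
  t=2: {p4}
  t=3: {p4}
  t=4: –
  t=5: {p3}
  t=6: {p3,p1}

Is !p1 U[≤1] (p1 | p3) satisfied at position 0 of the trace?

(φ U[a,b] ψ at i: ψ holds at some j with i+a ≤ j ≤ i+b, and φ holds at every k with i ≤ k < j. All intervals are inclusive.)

Need some j in [0,1] with (p1 | p3), and !p1 at every k in [0,j-1].
  j=0: (p1 | p3) holds; no prefix to check → satisfied.

Holds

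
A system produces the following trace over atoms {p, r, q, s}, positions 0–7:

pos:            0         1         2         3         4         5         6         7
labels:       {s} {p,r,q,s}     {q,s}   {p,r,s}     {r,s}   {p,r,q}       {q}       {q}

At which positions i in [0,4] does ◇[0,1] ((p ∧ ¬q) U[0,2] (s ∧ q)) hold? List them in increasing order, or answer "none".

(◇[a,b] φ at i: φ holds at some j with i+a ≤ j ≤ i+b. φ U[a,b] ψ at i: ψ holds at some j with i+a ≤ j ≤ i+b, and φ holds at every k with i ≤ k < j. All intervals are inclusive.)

0, 1, 2

Evaluate at each i in [0,4]:
  i=0: ✓ (witness j=1)
  i=1: ✓ (witness j=1)
  i=2: ✓ (witness j=2)
  i=3: ✗ (none in [3,4])
  i=4: ✗ (none in [4,5])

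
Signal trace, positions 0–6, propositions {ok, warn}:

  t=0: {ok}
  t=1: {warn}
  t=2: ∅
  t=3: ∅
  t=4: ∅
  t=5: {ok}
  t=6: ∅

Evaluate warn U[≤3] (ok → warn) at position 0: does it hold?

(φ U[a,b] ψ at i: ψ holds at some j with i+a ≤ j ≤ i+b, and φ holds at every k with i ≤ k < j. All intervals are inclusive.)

False

Need some j in [0,3] with (ok → warn), and warn at every k in [0,j-1].
  j=0: (ok → warn) false.
  j=1: (ok → warn) holds, but warn fails at k=0 → not this j.
  j=2: (ok → warn) holds, but warn fails at k=0 → not this j.
  j=3: (ok → warn) holds, but warn fails at k=0 → not this j.
No j in the window works → until fails.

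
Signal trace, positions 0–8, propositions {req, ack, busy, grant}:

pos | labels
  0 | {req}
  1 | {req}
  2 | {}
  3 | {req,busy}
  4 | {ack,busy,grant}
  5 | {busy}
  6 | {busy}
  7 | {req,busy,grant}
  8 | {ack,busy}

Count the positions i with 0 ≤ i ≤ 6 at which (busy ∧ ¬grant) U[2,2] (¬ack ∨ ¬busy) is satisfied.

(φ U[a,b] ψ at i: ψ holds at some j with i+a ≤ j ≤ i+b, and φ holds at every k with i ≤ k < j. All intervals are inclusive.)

1

Evaluate at each i in [0,6]:
  i=0: ✗ (lhs fails at k=0 before rhs at j=2)
  i=1: ✗ (lhs fails at k=1 before rhs at j=3)
  i=2: ✗ (no rhs in [4,4])
  i=3: ✗ (lhs fails at k=4 before rhs at j=5)
  i=4: ✗ (lhs fails at k=4 before rhs at j=6)
  i=5: ✓ (rhs at j=7; lhs holds on [5,6])
  i=6: ✗ (no rhs in [8,8])
Positions where it holds: {5} → 1.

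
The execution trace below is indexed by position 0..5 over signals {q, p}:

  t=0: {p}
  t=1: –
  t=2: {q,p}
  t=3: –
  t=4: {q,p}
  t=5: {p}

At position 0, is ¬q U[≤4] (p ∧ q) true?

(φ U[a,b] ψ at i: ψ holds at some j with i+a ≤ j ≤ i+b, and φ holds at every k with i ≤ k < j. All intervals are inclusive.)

True

Need some j in [0,4] with (p ∧ q), and ¬q at every k in [0,j-1].
  j=0: (p ∧ q) false.
  j=1: (p ∧ q) false.
  j=2: (p ∧ q) holds; ¬q holds at every k in [0,1] → satisfied.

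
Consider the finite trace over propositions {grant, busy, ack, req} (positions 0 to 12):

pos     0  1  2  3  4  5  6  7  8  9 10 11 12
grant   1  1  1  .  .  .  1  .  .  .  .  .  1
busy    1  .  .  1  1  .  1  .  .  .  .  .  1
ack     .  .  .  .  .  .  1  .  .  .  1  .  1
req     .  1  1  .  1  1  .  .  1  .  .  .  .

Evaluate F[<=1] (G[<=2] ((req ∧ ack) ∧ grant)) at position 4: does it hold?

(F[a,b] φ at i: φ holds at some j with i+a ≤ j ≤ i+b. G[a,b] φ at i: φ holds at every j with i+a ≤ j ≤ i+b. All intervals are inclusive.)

No

Check G[<=2] ((req ∧ ack) ∧ grant) at each j in [4,5]:
  j=4: fails at 4
  j=5: fails at 5
No position in the window satisfies it → formula fails.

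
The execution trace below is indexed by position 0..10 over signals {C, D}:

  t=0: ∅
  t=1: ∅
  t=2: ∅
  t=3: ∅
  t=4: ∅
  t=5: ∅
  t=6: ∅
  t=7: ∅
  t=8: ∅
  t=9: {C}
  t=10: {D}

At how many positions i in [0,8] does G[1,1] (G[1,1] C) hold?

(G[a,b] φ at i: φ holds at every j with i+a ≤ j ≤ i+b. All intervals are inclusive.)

Evaluate at each i in [0,8]:
  i=0: ✗ (fails at j=1)
  i=1: ✗ (fails at j=2)
  i=2: ✗ (fails at j=3)
  i=3: ✗ (fails at j=4)
  i=4: ✗ (fails at j=5)
  i=5: ✗ (fails at j=6)
  i=6: ✗ (fails at j=7)
  i=7: ✓ (all of [8,8])
  i=8: ✗ (fails at j=9)
Positions where it holds: {7} → 1.

1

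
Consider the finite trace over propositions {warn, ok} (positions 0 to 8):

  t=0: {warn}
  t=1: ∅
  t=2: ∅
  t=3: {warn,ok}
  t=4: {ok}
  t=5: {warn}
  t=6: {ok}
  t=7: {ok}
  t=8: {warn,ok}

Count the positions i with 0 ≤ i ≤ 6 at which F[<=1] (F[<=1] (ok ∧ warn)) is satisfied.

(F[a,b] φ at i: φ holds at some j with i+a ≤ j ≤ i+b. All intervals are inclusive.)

4

Evaluate at each i in [0,6]:
  i=0: ✗ (none in [0,1])
  i=1: ✓ (witness j=2)
  i=2: ✓ (witness j=2)
  i=3: ✓ (witness j=3)
  i=4: ✗ (none in [4,5])
  i=5: ✗ (none in [5,6])
  i=6: ✓ (witness j=7)
Positions where it holds: {1, 2, 3, 6} → 4.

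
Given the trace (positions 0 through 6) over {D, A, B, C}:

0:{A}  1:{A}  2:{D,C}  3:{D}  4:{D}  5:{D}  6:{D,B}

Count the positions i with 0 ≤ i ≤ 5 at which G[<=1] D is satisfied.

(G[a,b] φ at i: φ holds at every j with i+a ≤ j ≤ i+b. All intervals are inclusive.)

Evaluate at each i in [0,5]:
  i=0: ✗ (fails at j=0)
  i=1: ✗ (fails at j=1)
  i=2: ✓ (all of [2,3])
  i=3: ✓ (all of [3,4])
  i=4: ✓ (all of [4,5])
  i=5: ✓ (all of [5,6])
Positions where it holds: {2, 3, 4, 5} → 4.

4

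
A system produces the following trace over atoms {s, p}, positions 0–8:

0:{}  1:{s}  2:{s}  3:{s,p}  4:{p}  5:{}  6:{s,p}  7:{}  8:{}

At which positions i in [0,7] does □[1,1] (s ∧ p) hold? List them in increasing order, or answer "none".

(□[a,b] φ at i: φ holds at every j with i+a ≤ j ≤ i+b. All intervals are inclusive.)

2, 5

Evaluate at each i in [0,7]:
  i=0: ✗ (fails at j=1)
  i=1: ✗ (fails at j=2)
  i=2: ✓ (all of [3,3])
  i=3: ✗ (fails at j=4)
  i=4: ✗ (fails at j=5)
  i=5: ✓ (all of [6,6])
  i=6: ✗ (fails at j=7)
  i=7: ✗ (fails at j=8)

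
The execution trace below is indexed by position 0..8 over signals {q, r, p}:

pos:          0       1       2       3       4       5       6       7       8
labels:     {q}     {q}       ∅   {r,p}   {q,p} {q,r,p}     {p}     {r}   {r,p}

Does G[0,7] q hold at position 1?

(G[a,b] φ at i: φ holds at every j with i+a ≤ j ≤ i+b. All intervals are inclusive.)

Check q at every j in [1,8]:
  j=1: true
  j=2: false
  j=3: false
  j=4: true
  j=5: true
  j=6: false
  j=7: false
  j=8: false
Fails at j=2 → formula fails.

No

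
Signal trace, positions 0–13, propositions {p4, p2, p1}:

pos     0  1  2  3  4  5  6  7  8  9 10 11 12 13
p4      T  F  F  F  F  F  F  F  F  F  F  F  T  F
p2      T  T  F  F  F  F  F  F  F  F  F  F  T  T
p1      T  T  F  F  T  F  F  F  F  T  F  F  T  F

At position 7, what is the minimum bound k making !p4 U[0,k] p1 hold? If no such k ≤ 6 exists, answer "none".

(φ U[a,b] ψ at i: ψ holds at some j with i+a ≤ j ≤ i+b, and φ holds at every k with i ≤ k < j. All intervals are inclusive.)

Need earliest j ≥ 7 with p1, and !p4 at every k in [7,j-1].
  j=7: rhs fails.
  j=8: rhs fails.
  j=9: rhs holds; lhs holds on [7,8]. k = 2.

2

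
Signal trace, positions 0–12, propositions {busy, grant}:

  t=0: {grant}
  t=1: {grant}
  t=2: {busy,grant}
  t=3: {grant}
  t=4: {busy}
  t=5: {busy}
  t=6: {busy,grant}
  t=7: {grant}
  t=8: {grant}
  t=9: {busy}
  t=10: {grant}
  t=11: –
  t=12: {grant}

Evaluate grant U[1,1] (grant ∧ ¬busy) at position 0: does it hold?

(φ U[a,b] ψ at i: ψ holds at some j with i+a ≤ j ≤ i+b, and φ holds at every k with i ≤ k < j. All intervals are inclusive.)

Need some j in [1,1] with (grant ∧ ¬busy), and grant at every k in [0,j-1].
  j=1: (grant ∧ ¬busy) holds; grant holds at every k in [0,0] → satisfied.

Yes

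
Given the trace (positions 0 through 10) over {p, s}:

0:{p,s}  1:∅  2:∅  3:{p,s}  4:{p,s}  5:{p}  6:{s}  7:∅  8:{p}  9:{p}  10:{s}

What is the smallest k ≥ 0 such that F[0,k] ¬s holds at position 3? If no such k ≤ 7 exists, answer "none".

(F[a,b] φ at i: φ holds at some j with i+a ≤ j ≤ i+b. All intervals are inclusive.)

Scan j = 3,4,… for ¬s:
  j=3: fails
  j=4: fails
  j=5: holds
First hit at j=5, so smallest k = 5-3 = 2.

2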